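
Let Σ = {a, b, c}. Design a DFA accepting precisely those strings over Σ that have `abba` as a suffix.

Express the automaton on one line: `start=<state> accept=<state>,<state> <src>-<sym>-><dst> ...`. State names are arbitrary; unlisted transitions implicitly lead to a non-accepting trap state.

Let each state record the length of the longest suffix of the input read so far that is also a prefix of `abba`. s1 means the last symbol is `a`; s2 means the last 2 symbols are `ab`; s3 means the last 3 symbols are `abb`; s4 means the last 4 symbols are `abba`. Accept only at s4, where the string currently ends in `abba`.
        a   b   c  
>  s0   s1  s0  s0 
   s1   s1  s2  s0 
   s2   s1  s3  s0 
   s3   s4  s0  s0 
 * s4   s1  s2  s0 
(> = start, * = accepting)

start=s0 accept=s4 s0-a->s1 s0-b->s0 s0-c->s0 s1-a->s1 s1-b->s2 s1-c->s0 s2-a->s1 s2-b->s3 s2-c->s0 s3-a->s4 s3-b->s0 s3-c->s0 s4-a->s1 s4-b->s2 s4-c->s0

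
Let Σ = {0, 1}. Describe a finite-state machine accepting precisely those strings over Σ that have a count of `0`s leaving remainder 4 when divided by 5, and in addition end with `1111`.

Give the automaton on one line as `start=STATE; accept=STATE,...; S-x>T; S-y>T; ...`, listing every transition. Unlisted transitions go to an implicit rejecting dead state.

Build one automaton per condition and run them in lockstep. One (5 states) tracks the count of `0`s modulo 5; the other (5 states) tracks how much of the suffix `1111` has currently been matched. Each combined state is a pair, one component from each; accept when both components accept. After merging equivalent states the machine shrinks.
9 states suffice.
        0   1  
>  q0   q1  q0 
   q1   q2  q1 
   q2   q3  q2 
   q3   q4  q3 
   q4   q0  q5 
   q5   q0  q6 
   q6   q0  q7 
   q7   q0  q8 
 * q8   q0  q8 
(> = start, * = accepting)

start=q0; accept=q8; q0-0>q1; q0-1>q0; q1-0>q2; q1-1>q1; q2-0>q3; q2-1>q2; q3-0>q4; q3-1>q3; q4-0>q0; q4-1>q5; q5-0>q0; q5-1>q6; q6-0>q0; q6-1>q7; q7-0>q0; q7-1>q8; q8-0>q0; q8-1>q8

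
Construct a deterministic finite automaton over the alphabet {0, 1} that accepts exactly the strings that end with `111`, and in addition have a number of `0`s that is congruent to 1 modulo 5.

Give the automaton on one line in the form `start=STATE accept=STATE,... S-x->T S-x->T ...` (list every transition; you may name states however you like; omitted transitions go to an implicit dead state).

start=A accept=H A-0->B A-1->A B-0->C B-1->D C-0->E C-1->C D-0->C D-1->F E-0->G E-1->E F-0->C F-1->H G-0->A G-1->G H-0->C H-1->H

Build one automaton per condition and run them in lockstep. One (4 states) tracks how much of the suffix `111` has currently been matched; the other (5 states) tracks the count of `0`s modulo 5. Each combined state is a pair, one component from each; accept when both components accept. Minimizing collapses redundant product states.
An 8-state machine:
       0  1 
>  A   B  A 
   B   C  D 
   C   E  C 
   D   C  F 
   E   G  E 
   F   C  H 
   G   A  G 
 * H   C  H 
(> = start, * = accepting)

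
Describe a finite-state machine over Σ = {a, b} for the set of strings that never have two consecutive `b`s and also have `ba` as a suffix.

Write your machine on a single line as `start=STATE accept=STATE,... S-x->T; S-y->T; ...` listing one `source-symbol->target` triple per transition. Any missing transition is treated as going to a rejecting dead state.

start=q0; accept=q2; q0-a->q0; q0-b->q1; q1-a->q2; q1-b->q3; q2-a->q0; q2-b->q1; q3-a->q4; q3-b->q3; q4-a->q5; q4-b->q3; q5-a->q5; q5-b->q3

Handle the two conditions separately and then intersect. The first has 3 states tracking partial matches of the forbidden pattern `bb`; the second has 3 states tracking how much of the suffix `ba` has currently been matched. A product state is a pair (one from each), accepting exactly when both do.
        a   b  
>  q0   q0  q1 
   q1   q2  q3 
 * q2   q0  q1 
   q3   q4  q3 
   q4   q5  q3 
   q5   q5  q3 
(> = start, * = accepting)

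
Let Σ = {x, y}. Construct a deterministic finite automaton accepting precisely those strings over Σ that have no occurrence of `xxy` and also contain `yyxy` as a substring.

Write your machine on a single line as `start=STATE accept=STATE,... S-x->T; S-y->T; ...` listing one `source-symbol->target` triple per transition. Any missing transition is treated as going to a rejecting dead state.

start=A; accept=J,L,N; A-x->B; A-y->C; B-x->D; B-y->C; C-x->B; C-y->E; D-x->D; D-y->F; E-x->G; E-y->E; F-x->H; F-y->I; G-x->D; G-y->J; H-x->H; H-y->F; I-x->K; I-y->I; J-x->L; J-y->J; K-x->H; K-y->M; L-x->N; L-y->J; M-x->M; M-y->M; N-x->N; N-y->M

Build one automaton per condition and run them in lockstep. One (4 states) tracks partial matches of the forbidden pattern `xxy`; the other (5 states) tracks whether and how much of `yyxy` has been seen. Each combined state is a pair, one component from each; accept when both components accept.
A 14-state machine:
       x  y 
>  A   B  C 
   B   D  C 
   C   B  E 
   D   D  F 
   E   G  E 
   F   H  I 
   G   D  J 
   H   H  F 
   I   K  I 
 * J   L  J 
   K   H  M 
 * L   N  J 
   M   M  M 
 * N   N  M 
(> = start, * = accepting)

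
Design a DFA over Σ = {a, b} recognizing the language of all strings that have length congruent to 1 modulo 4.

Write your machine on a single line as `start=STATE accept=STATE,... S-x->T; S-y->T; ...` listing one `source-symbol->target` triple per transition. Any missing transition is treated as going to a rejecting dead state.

Only the length mod 4 matters, so use a 4-cycle: from any state, every input symbol moves to the next state, wrapping S3 back to S0. Mark S1 accepting.
With 4 states:
        a   b  
>  S0   S1  S1 
 * S1   S2  S2 
   S2   S3  S3 
   S3   S0  S0 
(> = start, * = accepting)

start=S0; accept=S1; S0-a->S1; S0-b->S1; S1-a->S2; S1-b->S2; S2-a->S3; S2-b->S3; S3-a->S0; S3-b->S0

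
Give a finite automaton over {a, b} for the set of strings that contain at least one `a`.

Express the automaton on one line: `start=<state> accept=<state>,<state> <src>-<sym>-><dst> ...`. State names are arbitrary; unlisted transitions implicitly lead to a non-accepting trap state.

Count `a`s, saturating at 2: state q0 means no `a` yet, q1 means one `a` seen, q2 means more than one. Each `a` increments (capped at q2); other symbols loop. Accept from {q1, q2}.
3 states suffice.
        a   b  
>  q0   q1  q0 
 * q1   q2  q1 
 * q2   q2  q2 
(> = start, * = accepting)

start=q0 accept=q1,q2 q0-a->q1 q0-b->q0 q1-a->q2 q1-b->q1 q2-a->q2 q2-b->q2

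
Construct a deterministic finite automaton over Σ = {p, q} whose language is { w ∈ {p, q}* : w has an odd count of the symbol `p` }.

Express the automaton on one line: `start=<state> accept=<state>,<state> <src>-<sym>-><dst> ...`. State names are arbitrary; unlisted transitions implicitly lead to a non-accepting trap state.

start=S0 accept=S1 S0-p->S1 S0-q->S0 S1-p->S0 S1-q->S1

Keep the running count of `p`s modulo 2: each `p` advances along the cycle S0 → S1 → S0 while other symbols loop. Accept at S1.
With 2 states:
        p   q  
>  S0   S1  S0 
 * S1   S0  S1 
(> = start, * = accepting)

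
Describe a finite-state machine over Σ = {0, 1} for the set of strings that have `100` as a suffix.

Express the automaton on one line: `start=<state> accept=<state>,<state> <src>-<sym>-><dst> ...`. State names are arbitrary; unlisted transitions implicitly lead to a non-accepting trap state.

Let each state record the length of the longest suffix of the input read so far that is also a prefix of `100`. S1 means the last symbol is `1`; S2 means the last 2 symbols are `10`; S3 means the last 3 symbols are `100`. Accept only at S3, where the string currently ends in `100`.
4 states suffice.
        0   1  
>  S0   S0  S1 
   S1   S2  S1 
   S2   S3  S1 
 * S3   S0  S1 
(> = start, * = accepting)

start=S0 accept=S3 S0-0->S0 S0-1->S1 S1-0->S2 S1-1->S1 S2-0->S3 S2-1->S1 S3-0->S0 S3-1->S1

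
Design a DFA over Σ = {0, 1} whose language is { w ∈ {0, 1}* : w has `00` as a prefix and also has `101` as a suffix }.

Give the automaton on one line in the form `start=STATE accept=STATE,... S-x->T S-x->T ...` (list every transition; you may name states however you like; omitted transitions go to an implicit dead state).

Handle the two conditions separately and then intersect. The first has 4 states tracking whether the input so far still matches the prefix `00`; the second has 4 states tracking how much of the suffix `101` has currently been matched. A product state is a pair (one from each), accepting exactly when both do. Equivalent product states are then merged.
With 7 states:
        0   1  
>  q0   q1  q2 
   q1   q3  q2 
   q2   q2  q2 
   q3   q3  q4 
   q4   q5  q4 
   q5   q3  q6 
 * q6   q5  q4 
(> = start, * = accepting)

start=q0 accept=q6 q0-0->q1 q0-1->q2 q1-0->q3 q1-1->q2 q2-0->q2 q2-1->q2 q3-0->q3 q3-1->q4 q4-0->q5 q4-1->q4 q5-0->q3 q5-1->q6 q6-0->q5 q6-1->q4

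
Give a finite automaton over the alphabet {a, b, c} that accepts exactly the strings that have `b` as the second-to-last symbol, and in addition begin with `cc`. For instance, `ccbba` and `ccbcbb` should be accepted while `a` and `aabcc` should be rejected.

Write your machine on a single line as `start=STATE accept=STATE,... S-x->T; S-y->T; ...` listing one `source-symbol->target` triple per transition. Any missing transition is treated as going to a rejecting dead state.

start=q0; accept=q5,q6; q0-a->q1; q0-b->q1; q0-c->q2; q1-a->q1; q1-b->q1; q1-c->q1; q2-a->q1; q2-b->q1; q2-c->q3; q3-a->q3; q3-b->q4; q3-c->q3; q4-a->q5; q4-b->q6; q4-c->q5; q5-a->q3; q5-b->q4; q5-c->q3; q6-a->q5; q6-b->q6; q6-c->q5

Handle the two conditions separately and then intersect. One (13 states) tracks the last 2 symbols read; the other (4 states) tracks whether the input so far still matches the prefix `cc`. Each combined state is a pair, one component from each; accept when both components accept. After merging equivalent states the machine shrinks.
        a   b   c  
>  q0   q1  q1  q2 
   q1   q1  q1  q1 
   q2   q1  q1  q3 
   q3   q3  q4  q3 
   q4   q5  q6  q5 
 * q5   q3  q4  q3 
 * q6   q5  q6  q5 
(> = start, * = accepting)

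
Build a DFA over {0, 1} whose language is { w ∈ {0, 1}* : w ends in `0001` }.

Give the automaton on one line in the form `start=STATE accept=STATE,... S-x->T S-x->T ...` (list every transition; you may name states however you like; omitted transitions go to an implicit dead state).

Remember how much of `0001` the current input suffix matches. State s0 means no match yet; s1 means the last symbol is `0`; s2 means the last 2 symbols are `00`; s3 means the last 3 symbols are `000`; s4 means the last 4 symbols are `0001`. Only s4 accepts. On a mismatch, fall back to the longest proper suffix that is still a prefix of `0001`.
A 5-state machine:
        0   1  
>  s0   s1  s0 
   s1   s2  s0 
   s2   s3  s0 
   s3   s3  s4 
 * s4   s1  s0 
(> = start, * = accepting)

start=s0 accept=s4 s0-0->s1 s0-1->s0 s1-0->s2 s1-1->s0 s2-0->s3 s2-1->s0 s3-0->s3 s3-1->s4 s4-0->s1 s4-1->s0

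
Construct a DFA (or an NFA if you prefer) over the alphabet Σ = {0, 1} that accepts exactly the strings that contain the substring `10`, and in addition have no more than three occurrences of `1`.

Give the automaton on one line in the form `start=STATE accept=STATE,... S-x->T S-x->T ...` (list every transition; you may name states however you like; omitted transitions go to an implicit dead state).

Build one automaton per condition and run them in lockstep. One (3 states) tracks whether and how much of `10` has been seen; the other (5 states) tracks the count of `1`s, saturating at 4. Each combined state is a pair, one component from each; accept when both components accept.
With 9 states:
        0   1  
>  S0   S0  S1 
   S1   S2  S3 
 * S2   S2  S4 
   S3   S4  S5 
 * S4   S4  S6 
   S5   S6  S7 
 * S6   S6  S8 
   S7   S8  S7 
   S8   S8  S8 
(> = start, * = accepting)

start=S0 accept=S2,S4,S6 S0-0->S0 S0-1->S1 S1-0->S2 S1-1->S3 S2-0->S2 S2-1->S4 S3-0->S4 S3-1->S5 S4-0->S4 S4-1->S6 S5-0->S6 S5-1->S7 S6-0->S6 S6-1->S8 S7-0->S8 S7-1->S7 S8-0->S8 S8-1->S8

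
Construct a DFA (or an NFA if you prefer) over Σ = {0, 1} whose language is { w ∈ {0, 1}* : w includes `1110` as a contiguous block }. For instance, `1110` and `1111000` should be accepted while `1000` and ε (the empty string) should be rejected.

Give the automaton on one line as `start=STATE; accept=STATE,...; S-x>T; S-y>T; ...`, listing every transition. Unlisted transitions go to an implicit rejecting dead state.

Track how much of `1110` has been matched so far: state q0 is no progress, q4 is the absorbing accept state reached once `1110` has occurred. Intermediate states record partial matches; on a mismatch, fall back to the longest reusable overlap.
With 5 states:
        0   1  
>  q0   q0  q1 
   q1   q0  q2 
   q2   q0  q3 
   q3   q4  q3 
 * q4   q4  q4 
(> = start, * = accepting)

start=q0; accept=q4; q0-0>q0; q0-1>q1; q1-0>q0; q1-1>q2; q2-0>q0; q2-1>q3; q3-0>q4; q3-1>q3; q4-0>q4; q4-1>q4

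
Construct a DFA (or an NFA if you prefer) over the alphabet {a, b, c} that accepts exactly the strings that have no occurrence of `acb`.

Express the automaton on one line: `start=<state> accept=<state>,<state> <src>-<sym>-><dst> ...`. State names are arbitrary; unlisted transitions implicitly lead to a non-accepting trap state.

Track partial matches of the forbidden pattern `acb`. State q3 is a dead state reached once `acb` has occurred; every other state accepts. q0 means no part of `acb` is currently matched.
        a   b   c  
>* q0   q1  q0  q0 
 * q1   q1  q0  q2 
 * q2   q1  q3  q0 
   q3   q3  q3  q3 
(> = start, * = accepting)

start=q0 accept=q0,q1,q2 q0-a->q1 q0-b->q0 q0-c->q0 q1-a->q1 q1-b->q0 q1-c->q2 q2-a->q1 q2-b->q3 q2-c->q0 q3-a->q3 q3-b->q3 q3-c->q3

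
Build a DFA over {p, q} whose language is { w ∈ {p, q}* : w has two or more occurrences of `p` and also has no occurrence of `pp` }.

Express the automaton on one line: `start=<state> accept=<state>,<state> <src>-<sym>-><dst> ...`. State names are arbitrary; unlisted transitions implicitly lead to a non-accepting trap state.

start=s0 accept=s4,s5 s0-p->s1 s0-q->s0 s1-p->s2 s1-q->s3 s2-p->s2 s2-q->s2 s3-p->s4 s3-q->s3 s4-p->s2 s4-q->s5 s5-p->s4 s5-q->s5

Build one automaton per condition and run them in lockstep. The first has 4 states tracking the count of `p`s, saturating at 3; the second has 3 states tracking partial matches of the forbidden pattern `pp`. A product state is a pair (one from each), accepting exactly when both do. After merging equivalent states the machine shrinks.
6 states suffice.
        p   q  
>  s0   s1  s0 
   s1   s2  s3 
   s2   s2  s2 
   s3   s4  s3 
 * s4   s2  s5 
 * s5   s4  s5 
(> = start, * = accepting)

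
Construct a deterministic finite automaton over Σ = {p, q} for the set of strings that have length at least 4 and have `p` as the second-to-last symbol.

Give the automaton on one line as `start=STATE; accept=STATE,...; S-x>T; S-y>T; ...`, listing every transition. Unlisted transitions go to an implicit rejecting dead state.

start=S0; accept=S4,S5; S0-p>S1; S0-q>S1; S1-p>S2; S1-q>S2; S2-p>S3; S2-q>S2; S3-p>S4; S3-q>S5; S4-p>S4; S4-q>S5; S5-p>S3; S5-q>S2

Build one automaton per condition and run them in lockstep. The first has 6 states tracking the input length, saturating at 5; the second has 7 states tracking the last 2 symbols read. A product state is a pair (one from each), accepting exactly when both do. Equivalent product states are then merged.
        p   q  
>  S0   S1  S1 
   S1   S2  S2 
   S2   S3  S2 
   S3   S4  S5 
 * S4   S4  S5 
 * S5   S3  S2 
(> = start, * = accepting)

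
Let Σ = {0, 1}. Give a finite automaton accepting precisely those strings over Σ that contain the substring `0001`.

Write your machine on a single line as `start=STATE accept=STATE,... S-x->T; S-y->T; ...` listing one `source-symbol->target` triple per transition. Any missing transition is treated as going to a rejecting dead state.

start=q0; accept=q4; q0-0->q1; q0-1->q0; q1-0->q2; q1-1->q0; q2-0->q3; q2-1->q0; q3-0->q3; q3-1->q4; q4-0->q4; q4-1->q4

Track how much of `0001` has been matched so far: state q0 is no progress, q4 is the absorbing accept state reached once `0001` has occurred. Intermediate states record partial matches; on a mismatch, fall back to the longest reusable overlap.
With 5 states:
        0   1  
>  q0   q1  q0 
   q1   q2  q0 
   q2   q3  q0 
   q3   q3  q4 
 * q4   q4  q4 
(> = start, * = accepting)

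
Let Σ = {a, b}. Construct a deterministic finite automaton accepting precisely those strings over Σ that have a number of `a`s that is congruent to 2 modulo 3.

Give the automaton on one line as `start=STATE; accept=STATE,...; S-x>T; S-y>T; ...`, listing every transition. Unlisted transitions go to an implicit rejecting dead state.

start=q0; accept=q2; q0-a>q1; q0-b>q0; q1-a>q2; q1-b>q1; q2-a>q0; q2-b>q2

The only thing that matters is how many `a`s have appeared, reduced mod 3. Use one state per residue: q0 for 0, …, q2 for 2. Reading `a` moves to the next residue; anything else stays put. q2 is accepting.
3 states suffice.
        a   b  
>  q0   q1  q0 
   q1   q2  q1 
 * q2   q0  q2 
(> = start, * = accepting)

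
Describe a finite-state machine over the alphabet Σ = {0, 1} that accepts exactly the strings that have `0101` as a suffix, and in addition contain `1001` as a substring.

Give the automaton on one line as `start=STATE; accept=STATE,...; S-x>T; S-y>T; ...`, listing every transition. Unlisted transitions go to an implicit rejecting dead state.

Handle the two conditions separately and then intersect. The first has 5 states tracking how much of the suffix `0101` has currently been matched; the second has 5 states tracking whether and how much of `1001` has been seen. A product state is a pair (one from each), accepting exactly when both do.
13 states suffice.
          0    1  
>  s0     s1   s2 
   s1     s1   s3 
   s2     s4   s2 
   s3     s5   s2 
   s4     s6   s3 
   s5     s6   s7 
   s6     s1   s8 
   s7     s5   s2 
   s8     s9  s10 
   s9    s11  s12 
   s10   s11  s10 
   s11   s11   s8 
 * s12    s9  s10 
(> = start, * = accepting)

start=s0; accept=s12; s0-0>s1; s0-1>s2; s1-0>s1; s1-1>s3; s2-0>s4; s2-1>s2; s3-0>s5; s3-1>s2; s4-0>s6; s4-1>s3; s5-0>s6; s5-1>s7; s6-0>s1; s6-1>s8; s7-0>s5; s7-1>s2; s8-0>s9; s8-1>s10; s9-0>s11; s9-1>s12; s10-0>s11; s10-1>s10; s11-0>s11; s11-1>s8; s12-0>s9; s12-1>s10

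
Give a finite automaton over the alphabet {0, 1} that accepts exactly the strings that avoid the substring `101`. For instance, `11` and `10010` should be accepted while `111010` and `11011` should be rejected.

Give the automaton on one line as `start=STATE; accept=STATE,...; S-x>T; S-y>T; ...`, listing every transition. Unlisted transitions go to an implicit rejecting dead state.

This is the complement of 'contains `101`'. Use the same substring-matching states — q0 through q3 holding how much of `101` has just been matched — but flip the accepting set: everything except the trap q3 accepts.
A 4-state machine:
        0   1  
>* q0   q0  q1 
 * q1   q2  q1 
 * q2   q0  q3 
   q3   q3  q3 
(> = start, * = accepting)

start=q0; accept=q0,q1,q2; q0-0>q0; q0-1>q1; q1-0>q2; q1-1>q1; q2-0>q0; q2-1>q3; q3-0>q3; q3-1>q3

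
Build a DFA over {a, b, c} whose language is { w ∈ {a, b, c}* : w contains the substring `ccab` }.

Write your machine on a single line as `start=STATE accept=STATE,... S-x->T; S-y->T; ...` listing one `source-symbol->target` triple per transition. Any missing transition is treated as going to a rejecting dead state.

start=q0; accept=q4; q0-a->q0; q0-b->q0; q0-c->q1; q1-a->q0; q1-b->q0; q1-c->q2; q2-a->q3; q2-b->q0; q2-c->q2; q3-a->q0; q3-b->q4; q3-c->q1; q4-a->q4; q4-b->q4; q4-c->q4

Track how much of `ccab` has been matched so far: state q0 is no progress, q4 is the absorbing accept state reached once `ccab` has occurred. Intermediate states record partial matches; on a mismatch, fall back to the longest reusable overlap.
With 5 states:
        a   b   c  
>  q0   q0  q0  q1 
   q1   q0  q0  q2 
   q2   q3  q0  q2 
   q3   q0  q4  q1 
 * q4   q4  q4  q4 
(> = start, * = accepting)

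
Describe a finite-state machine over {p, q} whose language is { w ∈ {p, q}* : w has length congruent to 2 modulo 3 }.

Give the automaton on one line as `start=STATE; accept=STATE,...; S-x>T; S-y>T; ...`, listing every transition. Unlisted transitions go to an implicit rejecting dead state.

start=A; accept=C; A-p>B; A-q>B; B-p>C; B-q>C; C-p>A; C-q>A

Only the length mod 3 matters, so use a 3-cycle: from any state, every input symbol moves to the next state, wrapping C back to A. Mark C accepting.
With 3 states:
       p  q 
>  A   B  B 
   B   C  C 
 * C   A  A 
(> = start, * = accepting)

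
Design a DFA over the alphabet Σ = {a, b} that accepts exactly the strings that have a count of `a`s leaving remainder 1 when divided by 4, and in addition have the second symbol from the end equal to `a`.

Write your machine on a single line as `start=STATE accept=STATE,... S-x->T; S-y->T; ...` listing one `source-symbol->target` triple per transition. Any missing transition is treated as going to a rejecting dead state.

Handle the two conditions separately and then intersect. One (4 states) tracks the count of `a`s modulo 4; the other (7 states) tracks the last 2 symbols read. Each combined state is a pair, one component from each; accept when both components accept. Equivalent product states are then merged.
8 states suffice.
        a   b  
>  S0   S1  S0 
   S1   S2  S3 
   S2   S4  S2 
 * S3   S2  S5 
   S4   S6  S4 
   S5   S2  S5 
   S6   S7  S0 
 * S7   S2  S3 
(> = start, * = accepting)

start=S0; accept=S3,S7; S0-a->S1; S0-b->S0; S1-a->S2; S1-b->S3; S2-a->S4; S2-b->S2; S3-a->S2; S3-b->S5; S4-a->S6; S4-b->S4; S5-a->S2; S5-b->S5; S6-a->S7; S6-b->S0; S7-a->S2; S7-b->S3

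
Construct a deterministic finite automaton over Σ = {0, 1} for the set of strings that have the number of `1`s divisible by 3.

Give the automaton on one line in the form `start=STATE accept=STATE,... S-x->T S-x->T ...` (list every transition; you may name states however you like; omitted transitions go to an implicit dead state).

The only thing that matters is how many `1`s have appeared, reduced mod 3. Use one state per residue: A for 0, …, C for 2. Reading `1` moves to the next residue; anything else stays put. A is accepting.
       0  1 
>* A   A  B 
   B   B  C 
   C   C  A 
(> = start, * = accepting)

start=A accept=A A-0->A A-1->B B-0->B B-1->C C-0->C C-1->A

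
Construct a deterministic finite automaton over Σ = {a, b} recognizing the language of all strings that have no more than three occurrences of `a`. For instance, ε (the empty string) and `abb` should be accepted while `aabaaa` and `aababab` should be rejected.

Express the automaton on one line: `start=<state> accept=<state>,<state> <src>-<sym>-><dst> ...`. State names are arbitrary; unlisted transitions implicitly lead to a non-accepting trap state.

start=q0 accept=q0,q1,q2,q3 q0-a->q1 q0-b->q0 q1-a->q2 q1-b->q1 q2-a->q3 q2-b->q2 q3-a->q4 q3-b->q3 q4-a->q4 q4-b->q4

Count `a`s, saturating at 4: states q0 through q3 mean 0 through 3 `a`s seen; q4 means more than 3. Each `a` increments (capped at q4); other symbols loop. Accept from {q0, q1, q2, q3}.
5 states suffice.
        a   b  
>* q0   q1  q0 
 * q1   q2  q1 
 * q2   q3  q2 
 * q3   q4  q3 
   q4   q4  q4 
(> = start, * = accepting)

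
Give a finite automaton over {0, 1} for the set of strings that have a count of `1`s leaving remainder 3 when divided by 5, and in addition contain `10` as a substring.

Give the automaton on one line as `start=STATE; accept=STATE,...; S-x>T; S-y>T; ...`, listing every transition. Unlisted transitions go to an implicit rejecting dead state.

Handle the two conditions separately and then intersect. One (5 states) tracks the count of `1`s modulo 5; the other (3 states) tracks whether and how much of `10` has been seen. Each combined state is a pair, one component from each; accept when both components accept.
11 states suffice.
          0    1  
>  q0     q0   q1 
   q1     q2   q3 
   q2     q2   q4 
   q3     q4   q5 
   q4     q4   q6 
   q5     q6   q7 
 * q6     q6   q8 
   q7     q8   q9 
   q8     q8  q10 
   q9    q10   q1 
   q10   q10   q2 
(> = start, * = accepting)

start=q0; accept=q6; q0-0>q0; q0-1>q1; q1-0>q2; q1-1>q3; q2-0>q2; q2-1>q4; q3-0>q4; q3-1>q5; q4-0>q4; q4-1>q6; q5-0>q6; q5-1>q7; q6-0>q6; q6-1>q8; q7-0>q8; q7-1>q9; q8-0>q8; q8-1>q10; q9-0>q10; q9-1>q1; q10-0>q10; q10-1>q2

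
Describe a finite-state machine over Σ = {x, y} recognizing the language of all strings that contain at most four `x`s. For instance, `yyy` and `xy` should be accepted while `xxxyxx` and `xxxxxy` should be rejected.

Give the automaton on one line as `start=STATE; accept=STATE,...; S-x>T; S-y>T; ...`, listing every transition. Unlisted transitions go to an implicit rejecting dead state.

Only the number of `x`s matters, and only up to 5. Make a chain q0 → q1 → q2 → q3 → q4 → q5 advanced by each `x` (with q5 absorbing); every other symbol self-loops. The accepting set is {q0, q1, q2, q3, q4}.
With 6 states:
        x   y  
>* q0   q1  q0 
 * q1   q2  q1 
 * q2   q3  q2 
 * q3   q4  q3 
 * q4   q5  q4 
   q5   q5  q5 
(> = start, * = accepting)

start=q0; accept=q0,q1,q2,q3,q4; q0-x>q1; q0-y>q0; q1-x>q2; q1-y>q1; q2-x>q3; q2-y>q2; q3-x>q4; q3-y>q3; q4-x>q5; q4-y>q4; q5-x>q5; q5-y>q5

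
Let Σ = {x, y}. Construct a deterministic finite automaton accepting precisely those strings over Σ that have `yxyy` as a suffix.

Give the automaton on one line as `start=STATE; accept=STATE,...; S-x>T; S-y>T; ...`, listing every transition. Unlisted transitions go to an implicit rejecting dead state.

Remember how much of `yxyy` the current input suffix matches. State s0 means no match yet; s1 means the last symbol is `y`; s2 means the last 2 symbols are `yx`; s3 means the last 3 symbols are `yxy`; s4 means the last 4 symbols are `yxyy`. Only s4 accepts. On a mismatch, fall back to the longest proper suffix that is still a prefix of `yxyy`.
With 5 states:
        x   y  
>  s0   s0  s1 
   s1   s2  s1 
   s2   s0  s3 
   s3   s2  s4 
 * s4   s2  s1 
(> = start, * = accepting)

start=s0; accept=s4; s0-x>s0; s0-y>s1; s1-x>s2; s1-y>s1; s2-x>s0; s2-y>s3; s3-x>s2; s3-y>s4; s4-x>s2; s4-y>s1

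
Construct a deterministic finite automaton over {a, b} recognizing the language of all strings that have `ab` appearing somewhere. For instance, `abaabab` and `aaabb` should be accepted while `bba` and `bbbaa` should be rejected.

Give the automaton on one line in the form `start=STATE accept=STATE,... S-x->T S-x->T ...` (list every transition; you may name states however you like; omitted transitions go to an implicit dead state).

start=s0 accept=s2 s0-a->s1 s0-b->s0 s1-a->s1 s1-b->s2 s2-a->s2 s2-b->s2

Track how much of `ab` has been matched so far: state s0 is no progress, s2 is the absorbing accept state reached once `ab` has occurred. Intermediate states record partial matches; on a mismatch, fall back to the longest reusable overlap.
        a   b  
>  s0   s1  s0 
   s1   s1  s2 
 * s2   s2  s2 
(> = start, * = accepting)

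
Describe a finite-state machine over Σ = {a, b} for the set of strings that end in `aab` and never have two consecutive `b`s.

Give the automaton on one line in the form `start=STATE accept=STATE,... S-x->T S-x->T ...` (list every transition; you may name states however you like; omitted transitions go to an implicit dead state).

Handle the two conditions separately and then intersect. One (4 states) tracks how much of the suffix `aab` has currently been matched; the other (3 states) tracks partial matches of the forbidden pattern `bb`. Each combined state is a pair, one component from each; accept when both components accept.
A 9-state machine:
        a   b  
>  q0   q1  q2 
   q1   q3  q2 
   q2   q1  q4 
   q3   q3  q5 
   q4   q6  q4 
 * q5   q1  q4 
   q6   q7  q4 
   q7   q7  q8 
   q8   q6  q4 
(> = start, * = accepting)

start=q0 accept=q5 q0-a->q1 q0-b->q2 q1-a->q3 q1-b->q2 q2-a->q1 q2-b->q4 q3-a->q3 q3-b->q5 q4-a->q6 q4-b->q4 q5-a->q1 q5-b->q4 q6-a->q7 q6-b->q4 q7-a->q7 q7-b->q8 q8-a->q6 q8-b->q4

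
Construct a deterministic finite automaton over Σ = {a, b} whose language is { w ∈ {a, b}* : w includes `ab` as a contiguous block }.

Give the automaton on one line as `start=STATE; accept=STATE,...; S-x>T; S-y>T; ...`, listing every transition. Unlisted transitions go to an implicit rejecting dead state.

start=s0; accept=s2; s0-a>s1; s0-b>s0; s1-a>s1; s1-b>s2; s2-a>s2; s2-b>s2

States s0..s1 record the length of the longest prefix of `ab` that matches the current input suffix. Reaching s2 means `ab` has been seen, and we stay there forever. Accept from s2.
With 3 states:
        a   b  
>  s0   s1  s0 
   s1   s1  s2 
 * s2   s2  s2 
(> = start, * = accepting)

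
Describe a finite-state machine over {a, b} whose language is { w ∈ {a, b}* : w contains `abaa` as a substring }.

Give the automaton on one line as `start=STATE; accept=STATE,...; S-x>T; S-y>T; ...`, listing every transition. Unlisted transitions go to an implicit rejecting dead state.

start=s0; accept=s4; s0-a>s1; s0-b>s0; s1-a>s1; s1-b>s2; s2-a>s3; s2-b>s0; s3-a>s4; s3-b>s2; s4-a>s4; s4-b>s4

Track how much of `abaa` has been matched so far: state s0 is no progress, s4 is the absorbing accept state reached once `abaa` has occurred. Intermediate states record partial matches; on a mismatch, fall back to the longest reusable overlap.
With 5 states:
        a   b  
>  s0   s1  s0 
   s1   s1  s2 
   s2   s3  s0 
   s3   s4  s2 
 * s4   s4  s4 
(> = start, * = accepting)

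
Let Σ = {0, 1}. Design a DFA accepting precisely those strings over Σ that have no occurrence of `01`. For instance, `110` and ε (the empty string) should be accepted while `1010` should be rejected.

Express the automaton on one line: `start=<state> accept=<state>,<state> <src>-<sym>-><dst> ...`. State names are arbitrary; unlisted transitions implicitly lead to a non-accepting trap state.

This is the complement of 'contains `01`'. Use the same substring-matching states — q0 through q2 holding how much of `01` has just been matched — but flip the accepting set: everything except the trap q2 accepts.
3 states suffice.
        0   1  
>* q0   q1  q0 
 * q1   q1  q2 
   q2   q2  q2 
(> = start, * = accepting)

start=q0 accept=q0,q1 q0-0->q1 q0-1->q0 q1-0->q1 q1-1->q2 q2-0->q2 q2-1->q2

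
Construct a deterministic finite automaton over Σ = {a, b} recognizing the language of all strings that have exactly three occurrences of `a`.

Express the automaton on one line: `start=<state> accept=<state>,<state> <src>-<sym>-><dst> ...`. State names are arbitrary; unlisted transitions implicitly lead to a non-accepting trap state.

start=s0 accept=s3 s0-a->s1 s0-b->s0 s1-a->s2 s1-b->s1 s2-a->s3 s2-b->s2 s3-a->s4 s3-b->s3 s4-a->s4 s4-b->s4

Only the number of `a`s matters, and only up to 4. Make a chain s0 → s1 → s2 → s3 → s4 advanced by each `a` (with s4 absorbing); every other symbol self-loops. The accepting set is {s3}.
5 states suffice.
        a   b  
>  s0   s1  s0 
   s1   s2  s1 
   s2   s3  s2 
 * s3   s4  s3 
   s4   s4  s4 
(> = start, * = accepting)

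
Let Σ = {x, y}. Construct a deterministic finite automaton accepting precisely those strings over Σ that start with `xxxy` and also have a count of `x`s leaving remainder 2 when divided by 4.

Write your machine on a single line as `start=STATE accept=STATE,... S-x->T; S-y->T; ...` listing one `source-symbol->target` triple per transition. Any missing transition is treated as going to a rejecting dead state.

start=S0; accept=S11; S0-x->S1; S0-y->S2; S1-x->S3; S1-y->S4; S2-x->S4; S2-y->S2; S3-x->S5; S3-y->S6; S4-x->S6; S4-y->S4; S5-x->S2; S5-y->S7; S6-x->S8; S6-y->S6; S7-x->S9; S7-y->S7; S8-x->S2; S8-y->S8; S9-x->S10; S9-y->S9; S10-x->S11; S10-y->S10; S11-x->S7; S11-y->S11

Run two small machines in parallel and take their product. One (6 states) tracks whether the input so far still matches the prefix `xxxy`; the other (4 states) tracks the count of `x`s modulo 4. Each combined state is a pair, one component from each; accept when both components accept.
          x    y  
>  S0     S1   S2 
   S1     S3   S4 
   S2     S4   S2 
   S3     S5   S6 
   S4     S6   S4 
   S5     S2   S7 
   S6     S8   S6 
   S7     S9   S7 
   S8     S2   S8 
   S9    S10   S9 
   S10   S11  S10 
 * S11    S7  S11 
(> = start, * = accepting)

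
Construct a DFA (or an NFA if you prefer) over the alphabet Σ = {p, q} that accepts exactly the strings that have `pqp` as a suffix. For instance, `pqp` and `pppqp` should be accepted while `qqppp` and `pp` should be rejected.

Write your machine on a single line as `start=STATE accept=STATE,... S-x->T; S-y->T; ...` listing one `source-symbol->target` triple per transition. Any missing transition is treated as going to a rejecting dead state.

start=A; accept=D; A-p->B; A-q->A; B-p->B; B-q->C; C-p->D; C-q->A; D-p->B; D-q->C

Remember how much of `pqp` the current input suffix matches. State A means no match yet; B means the last symbol is `p`; C means the last 2 symbols are `pq`; D means the last 3 symbols are `pqp`. Only D accepts. On a mismatch, fall back to the longest proper suffix that is still a prefix of `pqp`.
A 4-state machine:
       p  q 
>  A   B  A 
   B   B  C 
   C   D  A 
 * D   B  C 
(> = start, * = accepting)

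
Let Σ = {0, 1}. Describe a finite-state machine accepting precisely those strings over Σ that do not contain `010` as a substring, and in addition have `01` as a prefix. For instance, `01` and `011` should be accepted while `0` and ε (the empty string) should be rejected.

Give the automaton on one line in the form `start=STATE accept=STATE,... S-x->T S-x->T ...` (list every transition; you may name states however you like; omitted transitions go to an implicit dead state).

Run two small machines in parallel and take their product. One (4 states) tracks partial matches of the forbidden pattern `010`; the other (4 states) tracks whether the input so far still matches the prefix `01`. Each combined state is a pair, one component from each; accept when both components accept.
        0   1  
>  q0   q1  q2 
   q1   q3  q4 
   q2   q3  q2 
   q3   q3  q5 
 * q4   q6  q7 
   q5   q8  q2 
   q6   q6  q6 
 * q7   q9  q7 
   q8   q8  q8 
 * q9   q9  q4 
(> = start, * = accepting)

start=q0 accept=q4,q7,q9 q0-0->q1 q0-1->q2 q1-0->q3 q1-1->q4 q2-0->q3 q2-1->q2 q3-0->q3 q3-1->q5 q4-0->q6 q4-1->q7 q5-0->q8 q5-1->q2 q6-0->q6 q6-1->q6 q7-0->q9 q7-1->q7 q8-0->q8 q8-1->q8 q9-0->q9 q9-1->q4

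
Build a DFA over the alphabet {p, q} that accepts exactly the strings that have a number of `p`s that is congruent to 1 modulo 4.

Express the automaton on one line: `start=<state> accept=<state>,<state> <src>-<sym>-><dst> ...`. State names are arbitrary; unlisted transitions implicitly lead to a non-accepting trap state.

Keep the running count of `p`s modulo 4: each `p` advances along the cycle A → B → C → D → A while other symbols loop. Accept at B.
4 states suffice.
       p  q 
>  A   B  A 
 * B   C  B 
   C   D  C 
   D   A  D 
(> = start, * = accepting)

start=A accept=B A-p->B A-q->A B-p->C B-q->B C-p->D C-q->C D-p->A D-q->D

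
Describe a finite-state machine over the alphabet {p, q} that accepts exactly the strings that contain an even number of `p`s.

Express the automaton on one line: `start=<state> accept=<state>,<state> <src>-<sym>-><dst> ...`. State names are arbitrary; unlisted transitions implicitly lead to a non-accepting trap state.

start=A accept=A A-p->B A-q->A B-p->A B-q->B

Keep the running count of `p`s modulo 2: each `p` advances along the cycle A → B → A while other symbols loop. Accept at A.
2 states suffice.
       p  q 
>* A   B  A 
   B   A  B 
(> = start, * = accepting)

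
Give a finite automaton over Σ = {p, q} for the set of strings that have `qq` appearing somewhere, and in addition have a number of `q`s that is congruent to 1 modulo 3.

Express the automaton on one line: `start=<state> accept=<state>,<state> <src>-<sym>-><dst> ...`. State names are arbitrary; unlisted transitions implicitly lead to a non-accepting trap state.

start=A accept=H A-p->A A-q->B B-p->C B-q->D C-p->C C-q->E D-p->D D-q->F E-p->G E-q->F F-p->F F-q->H G-p->G G-q->I H-p->H H-q->D I-p->A I-q->H

Handle the two conditions separately and then intersect. The first has 3 states tracking whether and how much of `qq` has been seen; the second has 3 states tracking the count of `q`s modulo 3. A product state is a pair (one from each), accepting exactly when both do.
A 9-state machine:
       p  q 
>  A   A  B 
   B   C  D 
   C   C  E 
   D   D  F 
   E   G  F 
   F   F  H 
   G   G  I 
 * H   H  D 
   I   A  H 
(> = start, * = accepting)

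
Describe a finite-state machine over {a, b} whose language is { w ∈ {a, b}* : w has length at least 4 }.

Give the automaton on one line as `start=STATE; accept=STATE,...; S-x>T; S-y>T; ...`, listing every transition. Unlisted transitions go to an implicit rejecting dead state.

start=q0; accept=q4,q5; q0-a>q1; q0-b>q1; q1-a>q2; q1-b>q2; q2-a>q3; q2-b>q3; q3-a>q4; q3-b>q4; q4-a>q5; q4-b>q5; q5-a>q5; q5-b>q5

Count input length up to 5: every symbol moves from q0 toward q5, which means 'more than 4' and absorbs. Accept from {q4, q5}.
        a   b  
>  q0   q1  q1 
   q1   q2  q2 
   q2   q3  q3 
   q3   q4  q4 
 * q4   q5  q5 
 * q5   q5  q5 
(> = start, * = accepting)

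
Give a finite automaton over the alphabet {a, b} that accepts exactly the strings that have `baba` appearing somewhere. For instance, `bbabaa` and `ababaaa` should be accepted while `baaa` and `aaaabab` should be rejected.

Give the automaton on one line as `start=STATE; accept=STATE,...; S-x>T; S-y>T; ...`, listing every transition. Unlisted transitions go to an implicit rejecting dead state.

start=q0; accept=q4; q0-a>q0; q0-b>q1; q1-a>q2; q1-b>q1; q2-a>q0; q2-b>q3; q3-a>q4; q3-b>q1; q4-a>q4; q4-b>q4

Track how much of `baba` has been matched so far: state q0 is no progress, q4 is the absorbing accept state reached once `baba` has occurred. Intermediate states record partial matches; on a mismatch, fall back to the longest reusable overlap.
With 5 states:
        a   b  
>  q0   q0  q1 
   q1   q2  q1 
   q2   q0  q3 
   q3   q4  q1 
 * q4   q4  q4 
(> = start, * = accepting)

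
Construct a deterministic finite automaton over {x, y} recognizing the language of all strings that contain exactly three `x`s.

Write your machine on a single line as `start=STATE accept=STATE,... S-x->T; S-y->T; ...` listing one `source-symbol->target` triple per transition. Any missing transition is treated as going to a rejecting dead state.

Only the number of `x`s matters, and only up to 4. Make a chain q0 → q1 → q2 → q3 → q4 advanced by each `x` (with q4 absorbing); every other symbol self-loops. The accepting set is {q3}.
5 states suffice.
        x   y  
>  q0   q1  q0 
   q1   q2  q1 
   q2   q3  q2 
 * q3   q4  q3 
   q4   q4  q4 
(> = start, * = accepting)

start=q0; accept=q3; q0-x->q1; q0-y->q0; q1-x->q2; q1-y->q1; q2-x->q3; q2-y->q2; q3-x->q4; q3-y->q3; q4-x->q4; q4-y->q4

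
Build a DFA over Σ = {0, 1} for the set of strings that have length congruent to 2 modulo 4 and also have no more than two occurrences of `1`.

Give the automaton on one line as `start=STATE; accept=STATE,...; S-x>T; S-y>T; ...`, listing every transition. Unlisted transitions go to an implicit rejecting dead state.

Handle the two conditions separately and then intersect. The first has 4 states tracking the input length modulo 4; the second has 4 states tracking the count of `1`s, saturating at 3. A product state is a pair (one from each), accepting exactly when both do.
With 16 states:
       0  1 
>  A   B  C 
   B   D  E 
   C   E  F 
 * D   G  H 
 * E   H  I 
 * F   I  J 
   G   A  K 
   H   K  L 
   I   L  M 
   J   M  M 
   K   C  N 
   L   N  O 
   M   O  O 
   N   F  P 
   O   P  P 
   P   J  J 
(> = start, * = accepting)

start=A; accept=D,E,F; A-0>B; A-1>C; B-0>D; B-1>E; C-0>E; C-1>F; D-0>G; D-1>H; E-0>H; E-1>I; F-0>I; F-1>J; G-0>A; G-1>K; H-0>K; H-1>L; I-0>L; I-1>M; J-0>M; J-1>M; K-0>C; K-1>N; L-0>N; L-1>O; M-0>O; M-1>O; N-0>F; N-1>P; O-0>P; O-1>P; P-0>J; P-1>J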